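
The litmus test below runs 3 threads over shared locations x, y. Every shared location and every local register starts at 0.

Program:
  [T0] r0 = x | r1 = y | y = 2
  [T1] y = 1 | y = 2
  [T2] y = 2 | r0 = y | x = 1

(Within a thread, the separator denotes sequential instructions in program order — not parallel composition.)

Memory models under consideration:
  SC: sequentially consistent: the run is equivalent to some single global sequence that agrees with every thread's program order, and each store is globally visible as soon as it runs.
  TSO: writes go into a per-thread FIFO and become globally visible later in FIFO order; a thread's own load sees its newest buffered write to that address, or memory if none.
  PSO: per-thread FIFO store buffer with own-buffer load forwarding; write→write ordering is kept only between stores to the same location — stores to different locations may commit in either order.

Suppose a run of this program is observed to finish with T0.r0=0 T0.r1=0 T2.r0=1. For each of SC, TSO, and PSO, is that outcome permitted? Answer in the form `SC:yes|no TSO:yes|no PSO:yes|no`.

outcome vector order: (T0.r0,T0.r1,T2.r0)
SC: 10 outcomes — {0/0/1, 0/0/2, 0/1/1, 0/1/2, 0/2/1, 0/2/2, 1/1/1, 1/1/2, 1/2/1, 1/2/2}
TSO: 10 outcomes — {0/0/1, 0/0/2, 0/1/1, 0/1/2, 0/2/1, 0/2/2, 1/1/1, 1/1/2, 1/2/1, 1/2/2}
PSO: 11 outcomes — {0/0/1, 0/0/2, 0/1/1, 0/1/2, 0/2/1, 0/2/2, 1/0/2, 1/1/1, 1/1/2, 1/2/1, 1/2/2}
target 0/0/1 ∈ {SC,TSO,PSO}

SC:yes TSO:yes PSO:yes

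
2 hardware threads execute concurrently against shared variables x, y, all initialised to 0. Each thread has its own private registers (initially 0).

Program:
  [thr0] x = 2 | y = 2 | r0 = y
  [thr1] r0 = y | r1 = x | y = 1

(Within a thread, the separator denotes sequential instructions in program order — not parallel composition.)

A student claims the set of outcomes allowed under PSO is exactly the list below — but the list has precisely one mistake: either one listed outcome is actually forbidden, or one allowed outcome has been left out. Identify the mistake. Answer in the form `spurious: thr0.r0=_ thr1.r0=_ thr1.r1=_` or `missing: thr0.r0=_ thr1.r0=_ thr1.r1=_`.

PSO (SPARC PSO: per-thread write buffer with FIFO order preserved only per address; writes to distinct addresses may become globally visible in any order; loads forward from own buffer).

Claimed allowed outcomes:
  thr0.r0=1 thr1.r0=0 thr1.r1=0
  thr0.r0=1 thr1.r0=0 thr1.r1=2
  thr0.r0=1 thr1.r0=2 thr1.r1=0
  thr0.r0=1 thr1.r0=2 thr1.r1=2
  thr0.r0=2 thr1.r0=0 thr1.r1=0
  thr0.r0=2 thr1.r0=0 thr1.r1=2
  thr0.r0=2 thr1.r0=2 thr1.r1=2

missing: thr0.r0=2 thr1.r0=2 thr1.r1=0

outcome vector order: (thr0.r0,thr1.r0,thr1.r1)
[PSO] allowed = {1/0/0 1/0/2 1/2/0 1/2/2 2/0/0 2/0/2 2/2/0 2/2/2}
PSO∖claimed = {2/2/0}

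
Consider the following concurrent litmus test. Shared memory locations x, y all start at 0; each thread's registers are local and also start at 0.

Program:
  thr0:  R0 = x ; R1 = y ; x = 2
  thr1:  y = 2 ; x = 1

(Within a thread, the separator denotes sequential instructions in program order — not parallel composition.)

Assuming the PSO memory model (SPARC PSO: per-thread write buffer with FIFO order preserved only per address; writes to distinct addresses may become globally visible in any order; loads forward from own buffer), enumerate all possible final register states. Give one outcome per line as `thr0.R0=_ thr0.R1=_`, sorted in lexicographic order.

outcome vector order: (thr0.R0,thr0.R1)
|PSO outcomes| = 4

thr0.R0=0 thr0.R1=0
thr0.R0=0 thr0.R1=2
thr0.R0=1 thr0.R1=0
thr0.R0=1 thr0.R1=2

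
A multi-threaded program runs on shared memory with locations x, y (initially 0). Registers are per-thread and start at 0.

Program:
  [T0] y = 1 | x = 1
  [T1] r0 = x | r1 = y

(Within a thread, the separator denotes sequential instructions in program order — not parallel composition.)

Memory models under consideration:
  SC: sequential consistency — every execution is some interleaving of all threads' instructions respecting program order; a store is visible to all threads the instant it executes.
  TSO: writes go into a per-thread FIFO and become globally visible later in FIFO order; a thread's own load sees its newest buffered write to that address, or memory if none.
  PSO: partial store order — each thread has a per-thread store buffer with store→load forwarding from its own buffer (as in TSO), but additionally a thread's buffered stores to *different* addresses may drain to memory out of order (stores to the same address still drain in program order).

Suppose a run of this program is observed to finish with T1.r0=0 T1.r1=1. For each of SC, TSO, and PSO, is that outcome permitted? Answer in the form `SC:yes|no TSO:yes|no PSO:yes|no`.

outcome vector order: (T1.r0,T1.r1)
SC (3): 0/0 0/1 1/1
TSO (3): 0/0 0/1 1/1
PSO (4): 0/0 0/1 1/0 1/1
target 0/1 ∈ {SC,TSO,PSO}

SC:yes TSO:yes PSO:yes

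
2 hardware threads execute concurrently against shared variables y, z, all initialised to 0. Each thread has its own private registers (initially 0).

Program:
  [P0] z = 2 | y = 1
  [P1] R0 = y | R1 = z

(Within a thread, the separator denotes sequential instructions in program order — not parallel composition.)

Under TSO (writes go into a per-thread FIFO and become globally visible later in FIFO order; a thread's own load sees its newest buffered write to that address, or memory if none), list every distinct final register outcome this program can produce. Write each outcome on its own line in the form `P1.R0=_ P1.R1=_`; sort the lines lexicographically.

outcome vector order: (P1.R0,P1.R1)
|TSO outcomes| = 3

P1.R0=0 P1.R1=0
P1.R0=0 P1.R1=2
P1.R0=1 P1.R1=2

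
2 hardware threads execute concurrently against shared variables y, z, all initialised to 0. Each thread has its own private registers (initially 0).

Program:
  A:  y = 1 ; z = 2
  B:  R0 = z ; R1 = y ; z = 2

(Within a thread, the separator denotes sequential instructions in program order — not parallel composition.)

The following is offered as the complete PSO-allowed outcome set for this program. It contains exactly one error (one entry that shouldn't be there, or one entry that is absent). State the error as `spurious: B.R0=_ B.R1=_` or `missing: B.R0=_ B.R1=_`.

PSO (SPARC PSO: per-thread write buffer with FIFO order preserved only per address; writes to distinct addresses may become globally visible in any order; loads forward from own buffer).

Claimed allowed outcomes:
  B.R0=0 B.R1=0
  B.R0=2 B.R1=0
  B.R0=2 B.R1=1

outcome vector order: (B.R0,B.R1)
PSO: 4 outcomes — {<0 0> <0 1> <2 0> <2 1>}
PSO∖claimed = {<0 1>}

missing: B.R0=0 B.R1=1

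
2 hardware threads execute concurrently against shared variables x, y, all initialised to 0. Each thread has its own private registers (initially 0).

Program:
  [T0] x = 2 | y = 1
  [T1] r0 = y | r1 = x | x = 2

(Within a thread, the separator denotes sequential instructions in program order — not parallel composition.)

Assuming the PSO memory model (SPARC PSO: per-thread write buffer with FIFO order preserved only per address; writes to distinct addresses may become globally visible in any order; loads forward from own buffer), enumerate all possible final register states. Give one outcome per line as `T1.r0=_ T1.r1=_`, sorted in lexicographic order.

T1.r0=0 T1.r1=0
T1.r0=0 T1.r1=2
T1.r0=1 T1.r1=0
T1.r0=1 T1.r1=2

outcome vector order: (T1.r0,T1.r1)
|PSO outcomes| = 4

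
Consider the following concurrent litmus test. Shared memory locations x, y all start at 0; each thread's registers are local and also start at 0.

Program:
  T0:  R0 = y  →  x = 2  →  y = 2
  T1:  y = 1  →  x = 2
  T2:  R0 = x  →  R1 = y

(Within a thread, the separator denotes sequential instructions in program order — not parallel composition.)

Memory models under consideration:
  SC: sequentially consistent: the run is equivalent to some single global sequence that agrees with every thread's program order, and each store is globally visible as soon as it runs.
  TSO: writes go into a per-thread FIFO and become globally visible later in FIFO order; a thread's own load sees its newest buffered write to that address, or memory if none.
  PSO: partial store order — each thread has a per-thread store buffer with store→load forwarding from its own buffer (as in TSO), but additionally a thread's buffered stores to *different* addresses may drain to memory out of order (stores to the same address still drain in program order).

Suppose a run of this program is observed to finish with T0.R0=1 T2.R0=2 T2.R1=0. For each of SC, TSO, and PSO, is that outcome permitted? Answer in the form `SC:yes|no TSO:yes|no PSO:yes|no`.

SC:no TSO:no PSO:yes

outcome vector order: (T0.R0,T2.R0,T2.R1)
under SC → 000 001 002 020 021 022 100 101 102 121 122
under TSO → 000 001 002 020 021 022 100 101 102 121 122
under PSO → 000 001 002 020 021 022 100 101 102 120 121 122
target 120 ∈ {PSO}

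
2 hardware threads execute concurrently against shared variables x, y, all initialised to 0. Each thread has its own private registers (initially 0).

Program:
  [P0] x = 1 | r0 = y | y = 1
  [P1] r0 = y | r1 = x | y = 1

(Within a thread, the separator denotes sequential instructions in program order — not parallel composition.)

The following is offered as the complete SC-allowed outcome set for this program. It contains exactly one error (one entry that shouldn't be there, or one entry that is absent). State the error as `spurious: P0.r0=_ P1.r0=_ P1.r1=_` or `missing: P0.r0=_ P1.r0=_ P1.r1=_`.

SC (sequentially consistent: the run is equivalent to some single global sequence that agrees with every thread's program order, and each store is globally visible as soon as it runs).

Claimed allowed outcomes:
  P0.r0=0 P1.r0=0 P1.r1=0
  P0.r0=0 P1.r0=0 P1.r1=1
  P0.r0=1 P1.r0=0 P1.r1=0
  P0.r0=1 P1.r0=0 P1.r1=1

missing: P0.r0=0 P1.r0=1 P1.r1=1

outcome vector order: (P0.r0,P1.r0,P1.r1)
SC (5): (0,0,0); (0,0,1); (0,1,1); (1,0,0); (1,0,1)
SC∖claimed = {(0,1,1)}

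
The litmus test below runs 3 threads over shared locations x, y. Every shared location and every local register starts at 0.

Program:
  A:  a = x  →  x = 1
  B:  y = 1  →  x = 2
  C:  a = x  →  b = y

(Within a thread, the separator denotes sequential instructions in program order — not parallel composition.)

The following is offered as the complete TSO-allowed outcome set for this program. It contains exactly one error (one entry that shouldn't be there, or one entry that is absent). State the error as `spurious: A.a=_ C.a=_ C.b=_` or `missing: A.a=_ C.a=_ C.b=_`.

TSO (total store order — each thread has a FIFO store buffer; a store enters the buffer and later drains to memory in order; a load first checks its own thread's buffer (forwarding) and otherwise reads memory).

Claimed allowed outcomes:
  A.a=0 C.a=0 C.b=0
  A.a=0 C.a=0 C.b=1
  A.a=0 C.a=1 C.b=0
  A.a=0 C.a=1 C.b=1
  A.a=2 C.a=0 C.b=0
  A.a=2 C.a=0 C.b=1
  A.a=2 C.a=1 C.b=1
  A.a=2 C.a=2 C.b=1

outcome vector order: (A.a,C.a,C.b)
TSO (9): (0,0,0) (0,0,1) (0,1,0) (0,1,1) (0,2,1) (2,0,0) (2,0,1) (2,1,1) (2,2,1)
TSO∖claimed = {(0,2,1)}

missing: A.a=0 C.a=2 C.b=1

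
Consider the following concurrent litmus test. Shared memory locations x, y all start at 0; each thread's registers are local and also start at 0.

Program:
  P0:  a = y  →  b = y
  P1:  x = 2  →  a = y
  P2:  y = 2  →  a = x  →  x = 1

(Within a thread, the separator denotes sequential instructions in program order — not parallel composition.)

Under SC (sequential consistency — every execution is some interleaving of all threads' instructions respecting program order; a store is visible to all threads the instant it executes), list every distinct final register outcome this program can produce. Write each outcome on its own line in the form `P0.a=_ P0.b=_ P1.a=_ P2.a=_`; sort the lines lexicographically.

P0.a=0 P0.b=0 P1.a=0 P2.a=2
P0.a=0 P0.b=0 P1.a=2 P2.a=0
P0.a=0 P0.b=0 P1.a=2 P2.a=2
P0.a=0 P0.b=2 P1.a=0 P2.a=2
P0.a=0 P0.b=2 P1.a=2 P2.a=0
P0.a=0 P0.b=2 P1.a=2 P2.a=2
P0.a=2 P0.b=2 P1.a=0 P2.a=2
P0.a=2 P0.b=2 P1.a=2 P2.a=0
P0.a=2 P0.b=2 P1.a=2 P2.a=2

outcome vector order: (P0.a,P0.b,P1.a,P2.a)
|SC outcomes| = 9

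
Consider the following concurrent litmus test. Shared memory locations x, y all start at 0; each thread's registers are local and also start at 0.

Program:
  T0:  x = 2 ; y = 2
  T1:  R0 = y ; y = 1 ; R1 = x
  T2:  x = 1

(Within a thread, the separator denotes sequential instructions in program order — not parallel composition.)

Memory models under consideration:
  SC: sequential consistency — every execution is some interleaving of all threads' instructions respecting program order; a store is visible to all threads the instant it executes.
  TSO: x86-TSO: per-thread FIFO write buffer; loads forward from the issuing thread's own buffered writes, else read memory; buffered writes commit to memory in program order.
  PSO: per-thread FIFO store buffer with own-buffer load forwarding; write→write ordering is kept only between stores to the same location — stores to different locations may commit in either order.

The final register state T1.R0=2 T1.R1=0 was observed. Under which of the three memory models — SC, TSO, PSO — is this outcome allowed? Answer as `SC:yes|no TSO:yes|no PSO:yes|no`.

SC:no TSO:no PSO:yes

outcome vector order: (T1.R0,T1.R1)
SC (5): (0,0); (0,1); (0,2); (2,1); (2,2)
TSO (5): (0,0); (0,1); (0,2); (2,1); (2,2)
PSO (6): (0,0); (0,1); (0,2); (2,0); (2,1); (2,2)
target (2,0) ∈ {PSO}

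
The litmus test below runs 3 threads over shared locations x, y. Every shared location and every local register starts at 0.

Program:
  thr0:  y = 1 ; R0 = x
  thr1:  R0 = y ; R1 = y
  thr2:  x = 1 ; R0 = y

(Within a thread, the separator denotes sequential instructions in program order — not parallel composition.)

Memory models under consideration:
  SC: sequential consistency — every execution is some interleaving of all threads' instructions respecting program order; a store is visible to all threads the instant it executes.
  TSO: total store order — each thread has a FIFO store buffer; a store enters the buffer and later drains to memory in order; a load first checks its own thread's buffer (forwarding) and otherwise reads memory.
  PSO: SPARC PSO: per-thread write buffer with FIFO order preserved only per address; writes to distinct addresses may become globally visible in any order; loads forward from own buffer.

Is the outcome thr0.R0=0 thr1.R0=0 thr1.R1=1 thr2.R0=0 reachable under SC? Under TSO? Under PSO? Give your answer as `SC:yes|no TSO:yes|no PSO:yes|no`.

SC:no TSO:yes PSO:yes

outcome vector order: (thr0.R0,thr1.R0,thr1.R1,thr2.R0)
[SC] allowed = {<0 0 0 1>, <0 0 1 1>, <0 1 1 1>, <1 0 0 0>, <1 0 0 1>, <1 0 1 0>, <1 0 1 1>, <1 1 1 0>, <1 1 1 1>}
[TSO] allowed = {<0 0 0 0>, <0 0 0 1>, <0 0 1 0>, <0 0 1 1>, <0 1 1 0>, <0 1 1 1>, <1 0 0 0>, <1 0 0 1>, <1 0 1 0>, <1 0 1 1>, <1 1 1 0>, <1 1 1 1>}
[PSO] allowed = {<0 0 0 0>, <0 0 0 1>, <0 0 1 0>, <0 0 1 1>, <0 1 1 0>, <0 1 1 1>, <1 0 0 0>, <1 0 0 1>, <1 0 1 0>, <1 0 1 1>, <1 1 1 0>, <1 1 1 1>}
target <0 0 1 0> ∈ {TSO,PSO}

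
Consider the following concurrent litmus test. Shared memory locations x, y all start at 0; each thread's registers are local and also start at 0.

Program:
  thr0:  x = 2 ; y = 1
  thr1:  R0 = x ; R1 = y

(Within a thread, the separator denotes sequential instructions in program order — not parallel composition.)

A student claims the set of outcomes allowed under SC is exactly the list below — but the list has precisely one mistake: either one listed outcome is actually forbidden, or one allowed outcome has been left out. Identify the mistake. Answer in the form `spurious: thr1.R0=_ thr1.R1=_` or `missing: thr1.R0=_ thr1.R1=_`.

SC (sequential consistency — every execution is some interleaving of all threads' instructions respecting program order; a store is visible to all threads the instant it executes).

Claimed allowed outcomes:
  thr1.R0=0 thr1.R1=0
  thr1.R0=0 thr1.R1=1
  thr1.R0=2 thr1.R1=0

missing: thr1.R0=2 thr1.R1=1

outcome vector order: (thr1.R0,thr1.R1)
[SC] allowed = {(0,0); (0,1); (2,0); (2,1)}
SC∖claimed = {(2,1)}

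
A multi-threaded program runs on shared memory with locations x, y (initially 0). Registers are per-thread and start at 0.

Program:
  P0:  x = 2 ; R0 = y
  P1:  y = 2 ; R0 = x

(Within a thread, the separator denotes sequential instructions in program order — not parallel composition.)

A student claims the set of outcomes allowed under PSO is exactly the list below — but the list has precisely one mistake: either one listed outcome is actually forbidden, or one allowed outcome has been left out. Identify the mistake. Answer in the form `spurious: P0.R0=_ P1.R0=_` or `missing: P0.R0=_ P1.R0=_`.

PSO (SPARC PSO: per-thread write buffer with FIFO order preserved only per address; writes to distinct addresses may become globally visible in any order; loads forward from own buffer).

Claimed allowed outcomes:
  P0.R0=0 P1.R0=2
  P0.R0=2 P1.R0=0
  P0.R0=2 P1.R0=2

missing: P0.R0=0 P1.R0=0

outcome vector order: (P0.R0,P1.R0)
PSO: 4 outcomes — {0/0, 0/2, 2/0, 2/2}
PSO∖claimed = {0/0}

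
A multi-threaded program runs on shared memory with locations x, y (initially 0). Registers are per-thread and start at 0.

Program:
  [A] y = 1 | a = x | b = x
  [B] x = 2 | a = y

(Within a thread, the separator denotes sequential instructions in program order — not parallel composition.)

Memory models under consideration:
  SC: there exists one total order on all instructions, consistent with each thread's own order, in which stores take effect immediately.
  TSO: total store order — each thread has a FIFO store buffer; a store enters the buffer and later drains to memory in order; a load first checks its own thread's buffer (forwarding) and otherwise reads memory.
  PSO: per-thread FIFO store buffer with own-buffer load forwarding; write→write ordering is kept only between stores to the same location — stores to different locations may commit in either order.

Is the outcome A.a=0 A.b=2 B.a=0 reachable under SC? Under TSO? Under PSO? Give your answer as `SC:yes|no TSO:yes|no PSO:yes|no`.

SC:no TSO:yes PSO:yes

outcome vector order: (A.a,A.b,B.a)
SC (4): 001, 021, 220, 221
TSO (6): 000, 001, 020, 021, 220, 221
PSO (6): 000, 001, 020, 021, 220, 221
target 020 ∈ {TSO,PSO}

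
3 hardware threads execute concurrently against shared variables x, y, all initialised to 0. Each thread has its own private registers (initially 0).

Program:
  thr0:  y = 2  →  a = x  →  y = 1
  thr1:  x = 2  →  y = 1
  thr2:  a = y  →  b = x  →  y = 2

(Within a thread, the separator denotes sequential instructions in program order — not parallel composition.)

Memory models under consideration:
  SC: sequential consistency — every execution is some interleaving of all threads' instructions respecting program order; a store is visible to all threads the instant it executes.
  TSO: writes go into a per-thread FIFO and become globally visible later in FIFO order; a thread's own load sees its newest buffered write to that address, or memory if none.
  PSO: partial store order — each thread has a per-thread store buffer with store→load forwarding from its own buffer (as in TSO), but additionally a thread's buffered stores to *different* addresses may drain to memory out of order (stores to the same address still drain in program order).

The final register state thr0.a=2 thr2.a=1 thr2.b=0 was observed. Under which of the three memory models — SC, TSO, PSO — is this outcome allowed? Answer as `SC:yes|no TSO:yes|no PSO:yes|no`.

outcome vector order: (thr0.a,thr2.a,thr2.b)
under SC → 000; 002; 010; 012; 020; 022; 200; 202; 212; 220; 222
under TSO → 000; 002; 010; 012; 020; 022; 200; 202; 212; 220; 222
under PSO → 000; 002; 010; 012; 020; 022; 200; 202; 210; 212; 220; 222
target 210 ∈ {PSO}

SC:no TSO:no PSO:yes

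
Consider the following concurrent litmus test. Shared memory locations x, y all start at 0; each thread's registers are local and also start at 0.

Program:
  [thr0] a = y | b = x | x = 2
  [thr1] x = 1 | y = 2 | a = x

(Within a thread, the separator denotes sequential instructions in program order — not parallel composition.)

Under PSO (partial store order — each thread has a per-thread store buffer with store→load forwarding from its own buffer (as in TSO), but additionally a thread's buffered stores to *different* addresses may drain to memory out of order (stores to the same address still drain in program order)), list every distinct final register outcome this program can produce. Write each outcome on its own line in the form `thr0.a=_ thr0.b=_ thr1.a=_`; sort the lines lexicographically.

thr0.a=0 thr0.b=0 thr1.a=1
thr0.a=0 thr0.b=0 thr1.a=2
thr0.a=0 thr0.b=1 thr1.a=1
thr0.a=0 thr0.b=1 thr1.a=2
thr0.a=2 thr0.b=0 thr1.a=1
thr0.a=2 thr0.b=0 thr1.a=2
thr0.a=2 thr0.b=1 thr1.a=1
thr0.a=2 thr0.b=1 thr1.a=2

outcome vector order: (thr0.a,thr0.b,thr1.a)
|PSO outcomes| = 8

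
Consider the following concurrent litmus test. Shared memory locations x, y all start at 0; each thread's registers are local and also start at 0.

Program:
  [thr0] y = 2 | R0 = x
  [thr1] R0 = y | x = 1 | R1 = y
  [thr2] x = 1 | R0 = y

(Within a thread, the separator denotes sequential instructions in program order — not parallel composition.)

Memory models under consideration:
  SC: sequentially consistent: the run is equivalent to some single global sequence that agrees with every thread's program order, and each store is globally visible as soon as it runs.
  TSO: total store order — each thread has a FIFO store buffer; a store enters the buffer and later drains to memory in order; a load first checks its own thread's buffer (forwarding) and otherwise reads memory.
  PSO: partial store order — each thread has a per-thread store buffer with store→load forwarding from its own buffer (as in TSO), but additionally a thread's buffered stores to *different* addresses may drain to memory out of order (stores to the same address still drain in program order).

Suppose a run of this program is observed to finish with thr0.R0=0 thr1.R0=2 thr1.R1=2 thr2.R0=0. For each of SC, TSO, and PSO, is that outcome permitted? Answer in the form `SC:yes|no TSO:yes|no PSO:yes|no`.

outcome vector order: (thr0.R0,thr1.R0,thr1.R1,thr2.R0)
[SC] allowed = {0/0/2/2 0/2/2/2 1/0/0/0 1/0/0/2 1/0/2/0 1/0/2/2 1/2/2/0 1/2/2/2}
[TSO] allowed = {0/0/0/0 0/0/0/2 0/0/2/0 0/0/2/2 0/2/2/0 0/2/2/2 1/0/0/0 1/0/0/2 1/0/2/0 1/0/2/2 1/2/2/0 1/2/2/2}
[PSO] allowed = {0/0/0/0 0/0/0/2 0/0/2/0 0/0/2/2 0/2/2/0 0/2/2/2 1/0/0/0 1/0/0/2 1/0/2/0 1/0/2/2 1/2/2/0 1/2/2/2}
target 0/2/2/0 ∈ {TSO,PSO}

SC:no TSO:yes PSO:yes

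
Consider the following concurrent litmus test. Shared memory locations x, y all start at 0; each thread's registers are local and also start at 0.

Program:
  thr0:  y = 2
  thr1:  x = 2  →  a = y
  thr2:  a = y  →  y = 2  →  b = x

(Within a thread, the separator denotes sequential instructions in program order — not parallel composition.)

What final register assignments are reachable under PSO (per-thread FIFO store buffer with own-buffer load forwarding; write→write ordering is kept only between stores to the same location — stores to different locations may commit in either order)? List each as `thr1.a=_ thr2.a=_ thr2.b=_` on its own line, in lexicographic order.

thr1.a=0 thr2.a=0 thr2.b=0
thr1.a=0 thr2.a=0 thr2.b=2
thr1.a=0 thr2.a=2 thr2.b=0
thr1.a=0 thr2.a=2 thr2.b=2
thr1.a=2 thr2.a=0 thr2.b=0
thr1.a=2 thr2.a=0 thr2.b=2
thr1.a=2 thr2.a=2 thr2.b=0
thr1.a=2 thr2.a=2 thr2.b=2

outcome vector order: (thr1.a,thr2.a,thr2.b)
|PSO outcomes| = 8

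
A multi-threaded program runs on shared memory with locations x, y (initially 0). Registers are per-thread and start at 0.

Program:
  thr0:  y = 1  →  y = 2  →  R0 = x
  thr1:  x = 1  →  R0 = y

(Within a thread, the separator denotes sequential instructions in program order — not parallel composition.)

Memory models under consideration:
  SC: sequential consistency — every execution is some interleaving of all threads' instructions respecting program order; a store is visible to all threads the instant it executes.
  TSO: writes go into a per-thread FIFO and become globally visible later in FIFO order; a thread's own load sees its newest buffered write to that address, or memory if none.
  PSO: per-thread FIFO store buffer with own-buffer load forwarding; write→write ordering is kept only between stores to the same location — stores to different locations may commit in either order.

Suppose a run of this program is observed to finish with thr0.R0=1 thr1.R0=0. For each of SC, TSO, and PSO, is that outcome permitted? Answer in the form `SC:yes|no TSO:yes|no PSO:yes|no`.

SC:yes TSO:yes PSO:yes

outcome vector order: (thr0.R0,thr1.R0)
[SC] allowed = {<0 2>; <1 0>; <1 1>; <1 2>}
[TSO] allowed = {<0 0>; <0 1>; <0 2>; <1 0>; <1 1>; <1 2>}
[PSO] allowed = {<0 0>; <0 1>; <0 2>; <1 0>; <1 1>; <1 2>}
target <1 0> ∈ {SC,TSO,PSO}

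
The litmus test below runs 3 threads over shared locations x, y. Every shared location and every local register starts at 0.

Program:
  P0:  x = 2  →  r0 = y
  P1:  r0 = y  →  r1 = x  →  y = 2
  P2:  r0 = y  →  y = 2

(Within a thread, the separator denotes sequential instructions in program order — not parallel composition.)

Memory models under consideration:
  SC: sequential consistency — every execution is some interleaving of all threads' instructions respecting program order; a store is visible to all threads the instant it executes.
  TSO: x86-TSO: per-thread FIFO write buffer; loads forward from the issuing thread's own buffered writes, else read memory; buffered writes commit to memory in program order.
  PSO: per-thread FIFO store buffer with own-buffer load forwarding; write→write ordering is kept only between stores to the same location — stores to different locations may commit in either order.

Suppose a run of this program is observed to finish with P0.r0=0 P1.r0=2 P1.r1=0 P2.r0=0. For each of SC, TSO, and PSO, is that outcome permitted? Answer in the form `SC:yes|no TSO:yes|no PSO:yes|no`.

SC:no TSO:yes PSO:yes

outcome vector order: (P0.r0,P1.r0,P1.r1,P2.r0)
under SC → (0,0,0,0) (0,0,0,2) (0,0,2,0) (0,0,2,2) (0,2,2,0) (2,0,0,0) (2,0,0,2) (2,0,2,0) (2,0,2,2) (2,2,0,0) (2,2,2,0)
under TSO → (0,0,0,0) (0,0,0,2) (0,0,2,0) (0,0,2,2) (0,2,0,0) (0,2,2,0) (2,0,0,0) (2,0,0,2) (2,0,2,0) (2,0,2,2) (2,2,0,0) (2,2,2,0)
under PSO → (0,0,0,0) (0,0,0,2) (0,0,2,0) (0,0,2,2) (0,2,0,0) (0,2,2,0) (2,0,0,0) (2,0,0,2) (2,0,2,0) (2,0,2,2) (2,2,0,0) (2,2,2,0)
target (0,2,0,0) ∈ {TSO,PSO}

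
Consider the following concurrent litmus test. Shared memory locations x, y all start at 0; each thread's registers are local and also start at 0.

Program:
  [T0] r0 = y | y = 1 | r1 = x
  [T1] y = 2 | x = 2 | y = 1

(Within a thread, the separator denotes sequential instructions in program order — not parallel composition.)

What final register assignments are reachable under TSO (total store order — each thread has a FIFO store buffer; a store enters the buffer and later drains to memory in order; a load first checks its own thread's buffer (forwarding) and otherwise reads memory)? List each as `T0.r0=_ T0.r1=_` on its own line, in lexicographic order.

outcome vector order: (T0.r0,T0.r1)
|TSO outcomes| = 5

T0.r0=0 T0.r1=0
T0.r0=0 T0.r1=2
T0.r0=1 T0.r1=2
T0.r0=2 T0.r1=0
T0.r0=2 T0.r1=2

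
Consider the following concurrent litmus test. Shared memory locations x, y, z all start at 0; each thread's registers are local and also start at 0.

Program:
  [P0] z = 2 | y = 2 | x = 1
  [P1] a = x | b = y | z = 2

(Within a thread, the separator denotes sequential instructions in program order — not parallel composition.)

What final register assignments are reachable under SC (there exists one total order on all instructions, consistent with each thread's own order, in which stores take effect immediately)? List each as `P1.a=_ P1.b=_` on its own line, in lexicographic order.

P1.a=0 P1.b=0
P1.a=0 P1.b=2
P1.a=1 P1.b=2

outcome vector order: (P1.a,P1.b)
|SC outcomes| = 3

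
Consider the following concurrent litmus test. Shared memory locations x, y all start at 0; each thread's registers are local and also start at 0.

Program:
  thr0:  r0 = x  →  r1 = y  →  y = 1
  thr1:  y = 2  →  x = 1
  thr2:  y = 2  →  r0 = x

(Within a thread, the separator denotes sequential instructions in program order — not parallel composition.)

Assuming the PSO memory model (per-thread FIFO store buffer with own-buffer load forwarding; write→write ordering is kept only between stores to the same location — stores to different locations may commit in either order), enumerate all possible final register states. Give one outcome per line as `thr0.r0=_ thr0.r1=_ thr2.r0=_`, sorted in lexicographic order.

outcome vector order: (thr0.r0,thr0.r1,thr2.r0)
|PSO outcomes| = 8

thr0.r0=0 thr0.r1=0 thr2.r0=0
thr0.r0=0 thr0.r1=0 thr2.r0=1
thr0.r0=0 thr0.r1=2 thr2.r0=0
thr0.r0=0 thr0.r1=2 thr2.r0=1
thr0.r0=1 thr0.r1=0 thr2.r0=0
thr0.r0=1 thr0.r1=0 thr2.r0=1
thr0.r0=1 thr0.r1=2 thr2.r0=0
thr0.r0=1 thr0.r1=2 thr2.r0=1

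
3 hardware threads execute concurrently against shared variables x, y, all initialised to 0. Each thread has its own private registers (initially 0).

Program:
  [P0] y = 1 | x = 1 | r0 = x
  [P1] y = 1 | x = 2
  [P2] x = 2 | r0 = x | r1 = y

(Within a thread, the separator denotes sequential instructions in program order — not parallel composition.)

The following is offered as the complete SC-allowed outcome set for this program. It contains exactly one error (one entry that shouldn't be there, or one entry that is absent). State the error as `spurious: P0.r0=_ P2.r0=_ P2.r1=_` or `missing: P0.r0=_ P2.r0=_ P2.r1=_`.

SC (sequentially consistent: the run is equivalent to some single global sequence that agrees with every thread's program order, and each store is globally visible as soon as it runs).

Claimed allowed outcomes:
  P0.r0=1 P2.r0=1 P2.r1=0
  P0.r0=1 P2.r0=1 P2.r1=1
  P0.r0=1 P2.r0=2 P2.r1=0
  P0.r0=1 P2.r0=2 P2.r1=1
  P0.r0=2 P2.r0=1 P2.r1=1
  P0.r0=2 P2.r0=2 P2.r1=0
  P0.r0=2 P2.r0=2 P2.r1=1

spurious: P0.r0=1 P2.r0=1 P2.r1=0

outcome vector order: (P0.r0,P2.r0,P2.r1)
under SC → 1/1/1 1/2/0 1/2/1 2/1/1 2/2/0 2/2/1
claimed∖SC = {1/1/0}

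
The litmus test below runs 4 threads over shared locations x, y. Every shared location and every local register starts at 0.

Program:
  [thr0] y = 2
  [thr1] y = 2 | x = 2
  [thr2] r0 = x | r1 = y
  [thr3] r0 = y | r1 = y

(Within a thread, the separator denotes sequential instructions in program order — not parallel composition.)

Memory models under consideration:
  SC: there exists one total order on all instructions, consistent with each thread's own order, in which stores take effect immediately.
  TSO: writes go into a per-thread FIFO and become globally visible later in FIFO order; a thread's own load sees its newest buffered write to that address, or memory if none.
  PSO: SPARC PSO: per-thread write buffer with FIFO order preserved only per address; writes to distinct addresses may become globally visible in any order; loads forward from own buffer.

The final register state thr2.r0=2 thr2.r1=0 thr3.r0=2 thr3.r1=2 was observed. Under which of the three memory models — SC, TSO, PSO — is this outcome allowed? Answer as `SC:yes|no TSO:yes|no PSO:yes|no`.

outcome vector order: (thr2.r0,thr2.r1,thr3.r0,thr3.r1)
SC: 9 outcomes — {0000; 0002; 0022; 0200; 0202; 0222; 2200; 2202; 2222}
TSO: 9 outcomes — {0000; 0002; 0022; 0200; 0202; 0222; 2200; 2202; 2222}
PSO: 12 outcomes — {0000; 0002; 0022; 0200; 0202; 0222; 2000; 2002; 2022; 2200; 2202; 2222}
target 2022 ∈ {PSO}

SC:no TSO:no PSO:yes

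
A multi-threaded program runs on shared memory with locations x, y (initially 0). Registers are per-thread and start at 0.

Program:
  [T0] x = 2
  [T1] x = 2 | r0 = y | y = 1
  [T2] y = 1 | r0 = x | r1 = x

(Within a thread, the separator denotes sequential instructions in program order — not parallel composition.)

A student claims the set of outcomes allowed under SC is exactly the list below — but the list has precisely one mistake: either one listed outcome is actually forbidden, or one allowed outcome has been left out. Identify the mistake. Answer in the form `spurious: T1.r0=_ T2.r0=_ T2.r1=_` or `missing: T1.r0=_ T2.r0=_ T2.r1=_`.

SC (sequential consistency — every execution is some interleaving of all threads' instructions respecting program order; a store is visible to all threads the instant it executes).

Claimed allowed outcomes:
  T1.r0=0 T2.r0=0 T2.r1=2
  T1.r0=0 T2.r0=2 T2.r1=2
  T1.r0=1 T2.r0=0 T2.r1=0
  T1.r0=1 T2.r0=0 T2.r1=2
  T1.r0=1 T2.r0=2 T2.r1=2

outcome vector order: (T1.r0,T2.r0,T2.r1)
SC: 4 outcomes — {022 100 102 122}
claimed∖SC = {002}

spurious: T1.r0=0 T2.r0=0 T2.r1=2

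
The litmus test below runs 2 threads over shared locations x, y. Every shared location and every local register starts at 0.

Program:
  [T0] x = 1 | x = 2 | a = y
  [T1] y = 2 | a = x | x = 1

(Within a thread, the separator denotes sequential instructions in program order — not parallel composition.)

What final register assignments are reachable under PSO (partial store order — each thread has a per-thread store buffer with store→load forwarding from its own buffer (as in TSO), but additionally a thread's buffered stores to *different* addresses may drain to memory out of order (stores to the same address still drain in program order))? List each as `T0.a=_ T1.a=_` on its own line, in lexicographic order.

outcome vector order: (T0.a,T1.a)
|PSO outcomes| = 6

T0.a=0 T1.a=0
T0.a=0 T1.a=1
T0.a=0 T1.a=2
T0.a=2 T1.a=0
T0.a=2 T1.a=1
T0.a=2 T1.a=2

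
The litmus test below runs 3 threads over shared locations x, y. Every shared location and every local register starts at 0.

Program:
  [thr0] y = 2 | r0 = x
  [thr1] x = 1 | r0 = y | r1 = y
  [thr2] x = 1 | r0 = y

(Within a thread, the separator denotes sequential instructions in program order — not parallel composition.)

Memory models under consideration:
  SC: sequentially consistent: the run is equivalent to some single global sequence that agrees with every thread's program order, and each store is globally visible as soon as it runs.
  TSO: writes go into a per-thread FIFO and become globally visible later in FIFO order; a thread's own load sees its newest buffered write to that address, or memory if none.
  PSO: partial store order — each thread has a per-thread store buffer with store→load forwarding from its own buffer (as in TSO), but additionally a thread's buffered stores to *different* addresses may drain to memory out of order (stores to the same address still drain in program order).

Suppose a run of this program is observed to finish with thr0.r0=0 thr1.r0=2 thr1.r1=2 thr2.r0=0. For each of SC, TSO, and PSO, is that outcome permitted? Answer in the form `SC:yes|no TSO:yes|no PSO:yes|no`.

SC:no TSO:yes PSO:yes

outcome vector order: (thr0.r0,thr1.r0,thr1.r1,thr2.r0)
SC (7): 0/2/2/2, 1/0/0/0, 1/0/0/2, 1/0/2/0, 1/0/2/2, 1/2/2/0, 1/2/2/2
TSO (12): 0/0/0/0, 0/0/0/2, 0/0/2/0, 0/0/2/2, 0/2/2/0, 0/2/2/2, 1/0/0/0, 1/0/0/2, 1/0/2/0, 1/0/2/2, 1/2/2/0, 1/2/2/2
PSO (12): 0/0/0/0, 0/0/0/2, 0/0/2/0, 0/0/2/2, 0/2/2/0, 0/2/2/2, 1/0/0/0, 1/0/0/2, 1/0/2/0, 1/0/2/2, 1/2/2/0, 1/2/2/2
target 0/2/2/0 ∈ {TSO,PSO}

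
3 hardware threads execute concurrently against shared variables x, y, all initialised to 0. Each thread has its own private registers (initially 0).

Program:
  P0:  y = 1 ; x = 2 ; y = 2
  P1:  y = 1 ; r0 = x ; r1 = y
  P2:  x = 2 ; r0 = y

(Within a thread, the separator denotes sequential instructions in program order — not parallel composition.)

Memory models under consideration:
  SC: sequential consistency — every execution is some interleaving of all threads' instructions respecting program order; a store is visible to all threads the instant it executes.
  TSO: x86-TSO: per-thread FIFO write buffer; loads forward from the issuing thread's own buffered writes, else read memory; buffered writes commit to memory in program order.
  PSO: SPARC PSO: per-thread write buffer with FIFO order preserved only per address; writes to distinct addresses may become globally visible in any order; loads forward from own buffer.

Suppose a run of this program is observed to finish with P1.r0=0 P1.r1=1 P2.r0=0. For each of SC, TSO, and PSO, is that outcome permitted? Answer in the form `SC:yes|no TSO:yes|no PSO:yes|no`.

outcome vector order: (P1.r0,P1.r1,P2.r0)
SC (10): <0 1 1>; <0 1 2>; <0 2 1>; <0 2 2>; <2 1 0>; <2 1 1>; <2 1 2>; <2 2 0>; <2 2 1>; <2 2 2>
TSO (12): <0 1 0>; <0 1 1>; <0 1 2>; <0 2 0>; <0 2 1>; <0 2 2>; <2 1 0>; <2 1 1>; <2 1 2>; <2 2 0>; <2 2 1>; <2 2 2>
PSO (12): <0 1 0>; <0 1 1>; <0 1 2>; <0 2 0>; <0 2 1>; <0 2 2>; <2 1 0>; <2 1 1>; <2 1 2>; <2 2 0>; <2 2 1>; <2 2 2>
target <0 1 0> ∈ {TSO,PSO}

SC:no TSO:yes PSO:yes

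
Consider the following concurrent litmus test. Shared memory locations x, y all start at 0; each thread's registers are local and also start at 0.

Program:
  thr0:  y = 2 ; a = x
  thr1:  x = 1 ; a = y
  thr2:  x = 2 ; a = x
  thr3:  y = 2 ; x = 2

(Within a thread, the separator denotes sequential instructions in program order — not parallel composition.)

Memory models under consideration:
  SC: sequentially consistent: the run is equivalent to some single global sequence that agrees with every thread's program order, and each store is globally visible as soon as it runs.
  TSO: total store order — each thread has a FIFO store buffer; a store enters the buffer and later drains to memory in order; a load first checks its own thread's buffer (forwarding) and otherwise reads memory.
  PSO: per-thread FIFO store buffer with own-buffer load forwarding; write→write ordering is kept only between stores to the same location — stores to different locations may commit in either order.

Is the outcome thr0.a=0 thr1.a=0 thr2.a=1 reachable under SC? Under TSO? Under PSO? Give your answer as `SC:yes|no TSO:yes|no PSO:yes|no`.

SC:no TSO:yes PSO:yes

outcome vector order: (thr0.a,thr1.a,thr2.a)
under SC → 021 022 101 102 121 122 201 202 221 222
under TSO → 001 002 021 022 101 102 121 122 201 202 221 222
under PSO → 001 002 021 022 101 102 121 122 201 202 221 222
target 001 ∈ {TSO,PSO}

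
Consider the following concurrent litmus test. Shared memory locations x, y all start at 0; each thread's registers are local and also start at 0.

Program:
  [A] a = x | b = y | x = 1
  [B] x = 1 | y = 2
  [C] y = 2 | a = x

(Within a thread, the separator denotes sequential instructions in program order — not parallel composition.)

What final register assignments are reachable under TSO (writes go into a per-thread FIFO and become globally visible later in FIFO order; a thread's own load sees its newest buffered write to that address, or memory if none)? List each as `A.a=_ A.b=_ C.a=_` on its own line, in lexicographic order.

A.a=0 A.b=0 C.a=0
A.a=0 A.b=0 C.a=1
A.a=0 A.b=2 C.a=0
A.a=0 A.b=2 C.a=1
A.a=1 A.b=0 C.a=0
A.a=1 A.b=0 C.a=1
A.a=1 A.b=2 C.a=0
A.a=1 A.b=2 C.a=1

outcome vector order: (A.a,A.b,C.a)
|TSO outcomes| = 8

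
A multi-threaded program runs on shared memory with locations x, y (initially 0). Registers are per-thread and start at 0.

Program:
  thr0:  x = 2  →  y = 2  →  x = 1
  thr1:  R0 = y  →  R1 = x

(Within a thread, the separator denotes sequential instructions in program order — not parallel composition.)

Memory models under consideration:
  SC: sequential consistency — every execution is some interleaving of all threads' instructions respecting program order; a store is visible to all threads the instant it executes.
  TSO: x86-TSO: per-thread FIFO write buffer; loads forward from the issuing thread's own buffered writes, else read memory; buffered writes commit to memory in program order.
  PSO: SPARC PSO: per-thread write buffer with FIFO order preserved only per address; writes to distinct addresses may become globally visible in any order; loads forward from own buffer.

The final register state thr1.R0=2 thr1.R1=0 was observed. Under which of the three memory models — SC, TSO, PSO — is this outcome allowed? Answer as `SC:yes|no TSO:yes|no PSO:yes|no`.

outcome vector order: (thr1.R0,thr1.R1)
[SC] allowed = {0/0; 0/1; 0/2; 2/1; 2/2}
[TSO] allowed = {0/0; 0/1; 0/2; 2/1; 2/2}
[PSO] allowed = {0/0; 0/1; 0/2; 2/0; 2/1; 2/2}
target 2/0 ∈ {PSO}

SC:no TSO:no PSO:yes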